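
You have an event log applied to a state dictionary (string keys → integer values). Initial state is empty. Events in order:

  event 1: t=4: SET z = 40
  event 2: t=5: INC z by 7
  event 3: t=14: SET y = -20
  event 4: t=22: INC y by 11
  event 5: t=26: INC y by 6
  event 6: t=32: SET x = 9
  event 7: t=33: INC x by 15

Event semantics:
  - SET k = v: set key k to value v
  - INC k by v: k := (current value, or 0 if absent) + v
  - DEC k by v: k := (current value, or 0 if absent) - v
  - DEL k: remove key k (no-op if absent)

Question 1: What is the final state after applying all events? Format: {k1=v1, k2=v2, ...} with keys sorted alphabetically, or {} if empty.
  after event 1 (t=4: SET z = 40): {z=40}
  after event 2 (t=5: INC z by 7): {z=47}
  after event 3 (t=14: SET y = -20): {y=-20, z=47}
  after event 4 (t=22: INC y by 11): {y=-9, z=47}
  after event 5 (t=26: INC y by 6): {y=-3, z=47}
  after event 6 (t=32: SET x = 9): {x=9, y=-3, z=47}
  after event 7 (t=33: INC x by 15): {x=24, y=-3, z=47}

Answer: {x=24, y=-3, z=47}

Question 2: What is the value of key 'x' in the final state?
Answer: 24

Derivation:
Track key 'x' through all 7 events:
  event 1 (t=4: SET z = 40): x unchanged
  event 2 (t=5: INC z by 7): x unchanged
  event 3 (t=14: SET y = -20): x unchanged
  event 4 (t=22: INC y by 11): x unchanged
  event 5 (t=26: INC y by 6): x unchanged
  event 6 (t=32: SET x = 9): x (absent) -> 9
  event 7 (t=33: INC x by 15): x 9 -> 24
Final: x = 24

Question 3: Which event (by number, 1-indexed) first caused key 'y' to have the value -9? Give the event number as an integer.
Answer: 4

Derivation:
Looking for first event where y becomes -9:
  event 3: y = -20
  event 4: y -20 -> -9  <-- first match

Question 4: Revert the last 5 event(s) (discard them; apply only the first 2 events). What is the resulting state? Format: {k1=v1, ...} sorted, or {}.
Answer: {z=47}

Derivation:
Keep first 2 events (discard last 5):
  after event 1 (t=4: SET z = 40): {z=40}
  after event 2 (t=5: INC z by 7): {z=47}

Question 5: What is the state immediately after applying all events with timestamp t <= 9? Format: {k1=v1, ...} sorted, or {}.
Apply events with t <= 9 (2 events):
  after event 1 (t=4: SET z = 40): {z=40}
  after event 2 (t=5: INC z by 7): {z=47}

Answer: {z=47}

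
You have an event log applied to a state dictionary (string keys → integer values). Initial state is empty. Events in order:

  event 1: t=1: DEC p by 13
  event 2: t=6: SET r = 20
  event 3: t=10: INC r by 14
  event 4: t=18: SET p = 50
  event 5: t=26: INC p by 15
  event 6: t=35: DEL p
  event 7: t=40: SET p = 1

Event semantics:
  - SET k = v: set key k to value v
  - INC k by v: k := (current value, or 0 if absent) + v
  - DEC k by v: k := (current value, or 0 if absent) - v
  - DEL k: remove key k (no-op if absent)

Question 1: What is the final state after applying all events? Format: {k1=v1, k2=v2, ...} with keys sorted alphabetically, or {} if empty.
  after event 1 (t=1: DEC p by 13): {p=-13}
  after event 2 (t=6: SET r = 20): {p=-13, r=20}
  after event 3 (t=10: INC r by 14): {p=-13, r=34}
  after event 4 (t=18: SET p = 50): {p=50, r=34}
  after event 5 (t=26: INC p by 15): {p=65, r=34}
  after event 6 (t=35: DEL p): {r=34}
  after event 7 (t=40: SET p = 1): {p=1, r=34}

Answer: {p=1, r=34}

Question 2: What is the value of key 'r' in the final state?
Track key 'r' through all 7 events:
  event 1 (t=1: DEC p by 13): r unchanged
  event 2 (t=6: SET r = 20): r (absent) -> 20
  event 3 (t=10: INC r by 14): r 20 -> 34
  event 4 (t=18: SET p = 50): r unchanged
  event 5 (t=26: INC p by 15): r unchanged
  event 6 (t=35: DEL p): r unchanged
  event 7 (t=40: SET p = 1): r unchanged
Final: r = 34

Answer: 34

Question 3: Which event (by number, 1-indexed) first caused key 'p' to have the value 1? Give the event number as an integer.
Answer: 7

Derivation:
Looking for first event where p becomes 1:
  event 1: p = -13
  event 2: p = -13
  event 3: p = -13
  event 4: p = 50
  event 5: p = 65
  event 6: p = (absent)
  event 7: p (absent) -> 1  <-- first match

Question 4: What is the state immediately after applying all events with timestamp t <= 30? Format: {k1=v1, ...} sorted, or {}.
Answer: {p=65, r=34}

Derivation:
Apply events with t <= 30 (5 events):
  after event 1 (t=1: DEC p by 13): {p=-13}
  after event 2 (t=6: SET r = 20): {p=-13, r=20}
  after event 3 (t=10: INC r by 14): {p=-13, r=34}
  after event 4 (t=18: SET p = 50): {p=50, r=34}
  after event 5 (t=26: INC p by 15): {p=65, r=34}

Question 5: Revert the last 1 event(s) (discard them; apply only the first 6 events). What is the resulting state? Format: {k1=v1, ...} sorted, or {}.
Keep first 6 events (discard last 1):
  after event 1 (t=1: DEC p by 13): {p=-13}
  after event 2 (t=6: SET r = 20): {p=-13, r=20}
  after event 3 (t=10: INC r by 14): {p=-13, r=34}
  after event 4 (t=18: SET p = 50): {p=50, r=34}
  after event 5 (t=26: INC p by 15): {p=65, r=34}
  after event 6 (t=35: DEL p): {r=34}

Answer: {r=34}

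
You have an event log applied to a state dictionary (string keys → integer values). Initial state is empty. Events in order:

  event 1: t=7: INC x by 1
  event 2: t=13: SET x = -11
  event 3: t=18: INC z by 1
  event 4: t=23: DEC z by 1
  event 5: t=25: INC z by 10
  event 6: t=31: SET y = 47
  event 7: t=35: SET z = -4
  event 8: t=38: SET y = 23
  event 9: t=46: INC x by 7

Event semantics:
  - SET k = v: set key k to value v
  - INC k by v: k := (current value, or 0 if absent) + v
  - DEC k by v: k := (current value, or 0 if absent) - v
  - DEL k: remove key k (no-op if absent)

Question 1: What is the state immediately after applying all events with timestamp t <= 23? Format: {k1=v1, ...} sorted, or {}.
Apply events with t <= 23 (4 events):
  after event 1 (t=7: INC x by 1): {x=1}
  after event 2 (t=13: SET x = -11): {x=-11}
  after event 3 (t=18: INC z by 1): {x=-11, z=1}
  after event 4 (t=23: DEC z by 1): {x=-11, z=0}

Answer: {x=-11, z=0}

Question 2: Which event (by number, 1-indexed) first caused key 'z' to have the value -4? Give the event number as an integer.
Answer: 7

Derivation:
Looking for first event where z becomes -4:
  event 3: z = 1
  event 4: z = 0
  event 5: z = 10
  event 6: z = 10
  event 7: z 10 -> -4  <-- first match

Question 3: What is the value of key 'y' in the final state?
Answer: 23

Derivation:
Track key 'y' through all 9 events:
  event 1 (t=7: INC x by 1): y unchanged
  event 2 (t=13: SET x = -11): y unchanged
  event 3 (t=18: INC z by 1): y unchanged
  event 4 (t=23: DEC z by 1): y unchanged
  event 5 (t=25: INC z by 10): y unchanged
  event 6 (t=31: SET y = 47): y (absent) -> 47
  event 7 (t=35: SET z = -4): y unchanged
  event 8 (t=38: SET y = 23): y 47 -> 23
  event 9 (t=46: INC x by 7): y unchanged
Final: y = 23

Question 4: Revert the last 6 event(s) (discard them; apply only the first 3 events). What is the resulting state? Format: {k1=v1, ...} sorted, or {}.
Answer: {x=-11, z=1}

Derivation:
Keep first 3 events (discard last 6):
  after event 1 (t=7: INC x by 1): {x=1}
  after event 2 (t=13: SET x = -11): {x=-11}
  after event 3 (t=18: INC z by 1): {x=-11, z=1}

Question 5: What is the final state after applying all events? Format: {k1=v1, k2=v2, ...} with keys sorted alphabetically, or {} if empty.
Answer: {x=-4, y=23, z=-4}

Derivation:
  after event 1 (t=7: INC x by 1): {x=1}
  after event 2 (t=13: SET x = -11): {x=-11}
  after event 3 (t=18: INC z by 1): {x=-11, z=1}
  after event 4 (t=23: DEC z by 1): {x=-11, z=0}
  after event 5 (t=25: INC z by 10): {x=-11, z=10}
  after event 6 (t=31: SET y = 47): {x=-11, y=47, z=10}
  after event 7 (t=35: SET z = -4): {x=-11, y=47, z=-4}
  after event 8 (t=38: SET y = 23): {x=-11, y=23, z=-4}
  after event 9 (t=46: INC x by 7): {x=-4, y=23, z=-4}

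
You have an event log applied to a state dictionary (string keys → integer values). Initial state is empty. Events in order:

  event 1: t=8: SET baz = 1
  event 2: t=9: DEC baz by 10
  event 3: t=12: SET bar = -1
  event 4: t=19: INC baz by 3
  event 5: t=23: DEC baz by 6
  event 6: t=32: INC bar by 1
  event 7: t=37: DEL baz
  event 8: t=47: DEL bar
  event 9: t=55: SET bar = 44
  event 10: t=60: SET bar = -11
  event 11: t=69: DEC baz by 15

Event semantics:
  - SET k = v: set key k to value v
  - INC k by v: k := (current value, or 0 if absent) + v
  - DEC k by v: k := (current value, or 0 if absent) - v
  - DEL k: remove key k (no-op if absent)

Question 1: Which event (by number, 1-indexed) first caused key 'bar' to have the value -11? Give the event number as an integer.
Answer: 10

Derivation:
Looking for first event where bar becomes -11:
  event 3: bar = -1
  event 4: bar = -1
  event 5: bar = -1
  event 6: bar = 0
  event 7: bar = 0
  event 8: bar = (absent)
  event 9: bar = 44
  event 10: bar 44 -> -11  <-- first match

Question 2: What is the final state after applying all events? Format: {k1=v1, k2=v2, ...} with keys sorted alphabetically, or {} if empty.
  after event 1 (t=8: SET baz = 1): {baz=1}
  after event 2 (t=9: DEC baz by 10): {baz=-9}
  after event 3 (t=12: SET bar = -1): {bar=-1, baz=-9}
  after event 4 (t=19: INC baz by 3): {bar=-1, baz=-6}
  after event 5 (t=23: DEC baz by 6): {bar=-1, baz=-12}
  after event 6 (t=32: INC bar by 1): {bar=0, baz=-12}
  after event 7 (t=37: DEL baz): {bar=0}
  after event 8 (t=47: DEL bar): {}
  after event 9 (t=55: SET bar = 44): {bar=44}
  after event 10 (t=60: SET bar = -11): {bar=-11}
  after event 11 (t=69: DEC baz by 15): {bar=-11, baz=-15}

Answer: {bar=-11, baz=-15}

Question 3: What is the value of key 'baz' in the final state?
Track key 'baz' through all 11 events:
  event 1 (t=8: SET baz = 1): baz (absent) -> 1
  event 2 (t=9: DEC baz by 10): baz 1 -> -9
  event 3 (t=12: SET bar = -1): baz unchanged
  event 4 (t=19: INC baz by 3): baz -9 -> -6
  event 5 (t=23: DEC baz by 6): baz -6 -> -12
  event 6 (t=32: INC bar by 1): baz unchanged
  event 7 (t=37: DEL baz): baz -12 -> (absent)
  event 8 (t=47: DEL bar): baz unchanged
  event 9 (t=55: SET bar = 44): baz unchanged
  event 10 (t=60: SET bar = -11): baz unchanged
  event 11 (t=69: DEC baz by 15): baz (absent) -> -15
Final: baz = -15

Answer: -15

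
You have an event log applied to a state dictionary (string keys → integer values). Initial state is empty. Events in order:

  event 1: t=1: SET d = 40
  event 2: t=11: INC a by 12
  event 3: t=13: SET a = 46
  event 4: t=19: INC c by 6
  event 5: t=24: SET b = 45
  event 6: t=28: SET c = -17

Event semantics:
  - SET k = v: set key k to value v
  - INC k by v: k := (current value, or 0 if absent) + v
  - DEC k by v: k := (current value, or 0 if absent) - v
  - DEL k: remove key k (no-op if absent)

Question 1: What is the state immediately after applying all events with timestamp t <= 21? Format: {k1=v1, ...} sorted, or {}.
Answer: {a=46, c=6, d=40}

Derivation:
Apply events with t <= 21 (4 events):
  after event 1 (t=1: SET d = 40): {d=40}
  after event 2 (t=11: INC a by 12): {a=12, d=40}
  after event 3 (t=13: SET a = 46): {a=46, d=40}
  after event 4 (t=19: INC c by 6): {a=46, c=6, d=40}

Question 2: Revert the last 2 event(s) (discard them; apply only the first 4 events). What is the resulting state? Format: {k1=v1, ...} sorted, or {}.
Answer: {a=46, c=6, d=40}

Derivation:
Keep first 4 events (discard last 2):
  after event 1 (t=1: SET d = 40): {d=40}
  after event 2 (t=11: INC a by 12): {a=12, d=40}
  after event 3 (t=13: SET a = 46): {a=46, d=40}
  after event 4 (t=19: INC c by 6): {a=46, c=6, d=40}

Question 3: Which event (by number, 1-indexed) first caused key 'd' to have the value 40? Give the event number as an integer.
Answer: 1

Derivation:
Looking for first event where d becomes 40:
  event 1: d (absent) -> 40  <-- first match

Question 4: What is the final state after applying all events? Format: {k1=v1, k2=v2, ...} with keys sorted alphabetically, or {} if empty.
Answer: {a=46, b=45, c=-17, d=40}

Derivation:
  after event 1 (t=1: SET d = 40): {d=40}
  after event 2 (t=11: INC a by 12): {a=12, d=40}
  after event 3 (t=13: SET a = 46): {a=46, d=40}
  after event 4 (t=19: INC c by 6): {a=46, c=6, d=40}
  after event 5 (t=24: SET b = 45): {a=46, b=45, c=6, d=40}
  after event 6 (t=28: SET c = -17): {a=46, b=45, c=-17, d=40}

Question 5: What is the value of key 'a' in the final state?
Track key 'a' through all 6 events:
  event 1 (t=1: SET d = 40): a unchanged
  event 2 (t=11: INC a by 12): a (absent) -> 12
  event 3 (t=13: SET a = 46): a 12 -> 46
  event 4 (t=19: INC c by 6): a unchanged
  event 5 (t=24: SET b = 45): a unchanged
  event 6 (t=28: SET c = -17): a unchanged
Final: a = 46

Answer: 46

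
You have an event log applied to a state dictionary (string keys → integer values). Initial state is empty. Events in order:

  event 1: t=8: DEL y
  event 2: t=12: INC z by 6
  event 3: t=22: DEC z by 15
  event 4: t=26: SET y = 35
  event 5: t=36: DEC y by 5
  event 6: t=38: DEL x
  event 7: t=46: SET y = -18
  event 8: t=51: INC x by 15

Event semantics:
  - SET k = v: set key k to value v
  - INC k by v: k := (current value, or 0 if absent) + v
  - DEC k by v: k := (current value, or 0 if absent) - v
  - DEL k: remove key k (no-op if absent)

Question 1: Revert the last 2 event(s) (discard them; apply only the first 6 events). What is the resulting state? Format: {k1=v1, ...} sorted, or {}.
Answer: {y=30, z=-9}

Derivation:
Keep first 6 events (discard last 2):
  after event 1 (t=8: DEL y): {}
  after event 2 (t=12: INC z by 6): {z=6}
  after event 3 (t=22: DEC z by 15): {z=-9}
  after event 4 (t=26: SET y = 35): {y=35, z=-9}
  after event 5 (t=36: DEC y by 5): {y=30, z=-9}
  after event 6 (t=38: DEL x): {y=30, z=-9}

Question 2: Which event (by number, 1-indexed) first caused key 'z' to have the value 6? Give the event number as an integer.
Looking for first event where z becomes 6:
  event 2: z (absent) -> 6  <-- first match

Answer: 2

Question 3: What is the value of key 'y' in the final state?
Track key 'y' through all 8 events:
  event 1 (t=8: DEL y): y (absent) -> (absent)
  event 2 (t=12: INC z by 6): y unchanged
  event 3 (t=22: DEC z by 15): y unchanged
  event 4 (t=26: SET y = 35): y (absent) -> 35
  event 5 (t=36: DEC y by 5): y 35 -> 30
  event 6 (t=38: DEL x): y unchanged
  event 7 (t=46: SET y = -18): y 30 -> -18
  event 8 (t=51: INC x by 15): y unchanged
Final: y = -18

Answer: -18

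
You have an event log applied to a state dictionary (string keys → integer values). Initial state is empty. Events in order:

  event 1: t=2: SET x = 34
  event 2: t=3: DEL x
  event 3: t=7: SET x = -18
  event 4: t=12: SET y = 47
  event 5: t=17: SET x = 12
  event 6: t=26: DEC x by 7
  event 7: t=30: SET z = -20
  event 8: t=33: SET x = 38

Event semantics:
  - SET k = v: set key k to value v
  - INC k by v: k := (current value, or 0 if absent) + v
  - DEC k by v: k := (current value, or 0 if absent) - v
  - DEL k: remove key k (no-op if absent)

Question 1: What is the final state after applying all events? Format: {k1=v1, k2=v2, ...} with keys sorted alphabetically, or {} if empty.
Answer: {x=38, y=47, z=-20}

Derivation:
  after event 1 (t=2: SET x = 34): {x=34}
  after event 2 (t=3: DEL x): {}
  after event 3 (t=7: SET x = -18): {x=-18}
  after event 4 (t=12: SET y = 47): {x=-18, y=47}
  after event 5 (t=17: SET x = 12): {x=12, y=47}
  after event 6 (t=26: DEC x by 7): {x=5, y=47}
  after event 7 (t=30: SET z = -20): {x=5, y=47, z=-20}
  after event 8 (t=33: SET x = 38): {x=38, y=47, z=-20}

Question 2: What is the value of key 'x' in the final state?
Track key 'x' through all 8 events:
  event 1 (t=2: SET x = 34): x (absent) -> 34
  event 2 (t=3: DEL x): x 34 -> (absent)
  event 3 (t=7: SET x = -18): x (absent) -> -18
  event 4 (t=12: SET y = 47): x unchanged
  event 5 (t=17: SET x = 12): x -18 -> 12
  event 6 (t=26: DEC x by 7): x 12 -> 5
  event 7 (t=30: SET z = -20): x unchanged
  event 8 (t=33: SET x = 38): x 5 -> 38
Final: x = 38

Answer: 38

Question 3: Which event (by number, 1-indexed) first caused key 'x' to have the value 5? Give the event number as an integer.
Looking for first event where x becomes 5:
  event 1: x = 34
  event 2: x = (absent)
  event 3: x = -18
  event 4: x = -18
  event 5: x = 12
  event 6: x 12 -> 5  <-- first match

Answer: 6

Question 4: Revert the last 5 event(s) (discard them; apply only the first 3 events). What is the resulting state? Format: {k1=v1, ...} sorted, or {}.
Answer: {x=-18}

Derivation:
Keep first 3 events (discard last 5):
  after event 1 (t=2: SET x = 34): {x=34}
  after event 2 (t=3: DEL x): {}
  after event 3 (t=7: SET x = -18): {x=-18}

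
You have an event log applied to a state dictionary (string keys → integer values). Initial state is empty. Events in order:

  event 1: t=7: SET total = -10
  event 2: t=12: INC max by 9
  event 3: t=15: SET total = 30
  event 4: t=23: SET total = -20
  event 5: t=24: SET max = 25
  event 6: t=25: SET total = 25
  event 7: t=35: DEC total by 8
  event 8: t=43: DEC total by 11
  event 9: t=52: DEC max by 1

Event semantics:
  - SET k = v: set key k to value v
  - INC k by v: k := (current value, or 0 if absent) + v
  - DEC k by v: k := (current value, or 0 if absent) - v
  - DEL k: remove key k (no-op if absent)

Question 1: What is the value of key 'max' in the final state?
Answer: 24

Derivation:
Track key 'max' through all 9 events:
  event 1 (t=7: SET total = -10): max unchanged
  event 2 (t=12: INC max by 9): max (absent) -> 9
  event 3 (t=15: SET total = 30): max unchanged
  event 4 (t=23: SET total = -20): max unchanged
  event 5 (t=24: SET max = 25): max 9 -> 25
  event 6 (t=25: SET total = 25): max unchanged
  event 7 (t=35: DEC total by 8): max unchanged
  event 8 (t=43: DEC total by 11): max unchanged
  event 9 (t=52: DEC max by 1): max 25 -> 24
Final: max = 24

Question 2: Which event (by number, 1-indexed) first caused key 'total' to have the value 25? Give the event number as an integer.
Looking for first event where total becomes 25:
  event 1: total = -10
  event 2: total = -10
  event 3: total = 30
  event 4: total = -20
  event 5: total = -20
  event 6: total -20 -> 25  <-- first match

Answer: 6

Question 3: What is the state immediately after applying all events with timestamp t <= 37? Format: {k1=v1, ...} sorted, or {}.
Answer: {max=25, total=17}

Derivation:
Apply events with t <= 37 (7 events):
  after event 1 (t=7: SET total = -10): {total=-10}
  after event 2 (t=12: INC max by 9): {max=9, total=-10}
  after event 3 (t=15: SET total = 30): {max=9, total=30}
  after event 4 (t=23: SET total = -20): {max=9, total=-20}
  after event 5 (t=24: SET max = 25): {max=25, total=-20}
  after event 6 (t=25: SET total = 25): {max=25, total=25}
  after event 7 (t=35: DEC total by 8): {max=25, total=17}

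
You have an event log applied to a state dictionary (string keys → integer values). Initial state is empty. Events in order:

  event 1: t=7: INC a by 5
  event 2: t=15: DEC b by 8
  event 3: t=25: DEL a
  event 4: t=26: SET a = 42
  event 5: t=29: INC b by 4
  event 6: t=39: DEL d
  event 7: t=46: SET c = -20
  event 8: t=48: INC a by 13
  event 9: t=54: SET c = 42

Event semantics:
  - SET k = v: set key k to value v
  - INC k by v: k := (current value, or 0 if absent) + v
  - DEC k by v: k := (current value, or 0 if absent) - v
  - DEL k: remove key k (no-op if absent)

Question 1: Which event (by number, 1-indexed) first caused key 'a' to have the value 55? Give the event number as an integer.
Looking for first event where a becomes 55:
  event 1: a = 5
  event 2: a = 5
  event 3: a = (absent)
  event 4: a = 42
  event 5: a = 42
  event 6: a = 42
  event 7: a = 42
  event 8: a 42 -> 55  <-- first match

Answer: 8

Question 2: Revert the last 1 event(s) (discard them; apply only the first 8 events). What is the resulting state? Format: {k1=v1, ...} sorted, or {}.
Answer: {a=55, b=-4, c=-20}

Derivation:
Keep first 8 events (discard last 1):
  after event 1 (t=7: INC a by 5): {a=5}
  after event 2 (t=15: DEC b by 8): {a=5, b=-8}
  after event 3 (t=25: DEL a): {b=-8}
  after event 4 (t=26: SET a = 42): {a=42, b=-8}
  after event 5 (t=29: INC b by 4): {a=42, b=-4}
  after event 6 (t=39: DEL d): {a=42, b=-4}
  after event 7 (t=46: SET c = -20): {a=42, b=-4, c=-20}
  after event 8 (t=48: INC a by 13): {a=55, b=-4, c=-20}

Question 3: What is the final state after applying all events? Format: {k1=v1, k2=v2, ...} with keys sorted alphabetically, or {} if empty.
Answer: {a=55, b=-4, c=42}

Derivation:
  after event 1 (t=7: INC a by 5): {a=5}
  after event 2 (t=15: DEC b by 8): {a=5, b=-8}
  after event 3 (t=25: DEL a): {b=-8}
  after event 4 (t=26: SET a = 42): {a=42, b=-8}
  after event 5 (t=29: INC b by 4): {a=42, b=-4}
  after event 6 (t=39: DEL d): {a=42, b=-4}
  after event 7 (t=46: SET c = -20): {a=42, b=-4, c=-20}
  after event 8 (t=48: INC a by 13): {a=55, b=-4, c=-20}
  after event 9 (t=54: SET c = 42): {a=55, b=-4, c=42}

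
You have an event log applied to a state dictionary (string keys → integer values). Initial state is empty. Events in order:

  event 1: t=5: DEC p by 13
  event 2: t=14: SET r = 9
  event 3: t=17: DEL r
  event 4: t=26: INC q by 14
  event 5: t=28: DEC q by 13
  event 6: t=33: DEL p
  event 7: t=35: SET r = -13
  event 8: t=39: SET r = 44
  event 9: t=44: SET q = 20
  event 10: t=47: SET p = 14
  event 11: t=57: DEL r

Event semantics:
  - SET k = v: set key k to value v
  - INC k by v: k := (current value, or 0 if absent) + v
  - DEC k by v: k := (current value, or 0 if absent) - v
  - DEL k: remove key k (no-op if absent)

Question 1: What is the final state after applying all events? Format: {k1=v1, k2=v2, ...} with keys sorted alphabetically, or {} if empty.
  after event 1 (t=5: DEC p by 13): {p=-13}
  after event 2 (t=14: SET r = 9): {p=-13, r=9}
  after event 3 (t=17: DEL r): {p=-13}
  after event 4 (t=26: INC q by 14): {p=-13, q=14}
  after event 5 (t=28: DEC q by 13): {p=-13, q=1}
  after event 6 (t=33: DEL p): {q=1}
  after event 7 (t=35: SET r = -13): {q=1, r=-13}
  after event 8 (t=39: SET r = 44): {q=1, r=44}
  after event 9 (t=44: SET q = 20): {q=20, r=44}
  after event 10 (t=47: SET p = 14): {p=14, q=20, r=44}
  after event 11 (t=57: DEL r): {p=14, q=20}

Answer: {p=14, q=20}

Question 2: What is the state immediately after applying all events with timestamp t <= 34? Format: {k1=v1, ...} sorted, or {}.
Apply events with t <= 34 (6 events):
  after event 1 (t=5: DEC p by 13): {p=-13}
  after event 2 (t=14: SET r = 9): {p=-13, r=9}
  after event 3 (t=17: DEL r): {p=-13}
  after event 4 (t=26: INC q by 14): {p=-13, q=14}
  after event 5 (t=28: DEC q by 13): {p=-13, q=1}
  after event 6 (t=33: DEL p): {q=1}

Answer: {q=1}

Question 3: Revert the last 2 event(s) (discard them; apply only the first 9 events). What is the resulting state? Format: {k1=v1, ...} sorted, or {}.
Answer: {q=20, r=44}

Derivation:
Keep first 9 events (discard last 2):
  after event 1 (t=5: DEC p by 13): {p=-13}
  after event 2 (t=14: SET r = 9): {p=-13, r=9}
  after event 3 (t=17: DEL r): {p=-13}
  after event 4 (t=26: INC q by 14): {p=-13, q=14}
  after event 5 (t=28: DEC q by 13): {p=-13, q=1}
  after event 6 (t=33: DEL p): {q=1}
  after event 7 (t=35: SET r = -13): {q=1, r=-13}
  after event 8 (t=39: SET r = 44): {q=1, r=44}
  after event 9 (t=44: SET q = 20): {q=20, r=44}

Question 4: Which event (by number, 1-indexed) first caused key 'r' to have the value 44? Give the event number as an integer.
Looking for first event where r becomes 44:
  event 2: r = 9
  event 3: r = (absent)
  event 7: r = -13
  event 8: r -13 -> 44  <-- first match

Answer: 8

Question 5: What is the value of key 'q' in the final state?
Answer: 20

Derivation:
Track key 'q' through all 11 events:
  event 1 (t=5: DEC p by 13): q unchanged
  event 2 (t=14: SET r = 9): q unchanged
  event 3 (t=17: DEL r): q unchanged
  event 4 (t=26: INC q by 14): q (absent) -> 14
  event 5 (t=28: DEC q by 13): q 14 -> 1
  event 6 (t=33: DEL p): q unchanged
  event 7 (t=35: SET r = -13): q unchanged
  event 8 (t=39: SET r = 44): q unchanged
  event 9 (t=44: SET q = 20): q 1 -> 20
  event 10 (t=47: SET p = 14): q unchanged
  event 11 (t=57: DEL r): q unchanged
Final: q = 20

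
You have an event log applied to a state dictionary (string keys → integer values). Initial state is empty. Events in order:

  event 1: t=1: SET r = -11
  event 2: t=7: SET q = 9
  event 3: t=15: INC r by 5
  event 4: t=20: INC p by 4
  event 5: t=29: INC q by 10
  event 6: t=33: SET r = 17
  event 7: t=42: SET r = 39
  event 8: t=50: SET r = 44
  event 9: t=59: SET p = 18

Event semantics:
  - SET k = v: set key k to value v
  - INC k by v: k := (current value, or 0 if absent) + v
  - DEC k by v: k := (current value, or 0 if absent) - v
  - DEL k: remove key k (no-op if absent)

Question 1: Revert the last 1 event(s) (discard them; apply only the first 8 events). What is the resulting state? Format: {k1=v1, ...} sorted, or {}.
Keep first 8 events (discard last 1):
  after event 1 (t=1: SET r = -11): {r=-11}
  after event 2 (t=7: SET q = 9): {q=9, r=-11}
  after event 3 (t=15: INC r by 5): {q=9, r=-6}
  after event 4 (t=20: INC p by 4): {p=4, q=9, r=-6}
  after event 5 (t=29: INC q by 10): {p=4, q=19, r=-6}
  after event 6 (t=33: SET r = 17): {p=4, q=19, r=17}
  after event 7 (t=42: SET r = 39): {p=4, q=19, r=39}
  after event 8 (t=50: SET r = 44): {p=4, q=19, r=44}

Answer: {p=4, q=19, r=44}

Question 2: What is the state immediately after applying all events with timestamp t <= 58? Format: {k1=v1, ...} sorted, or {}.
Apply events with t <= 58 (8 events):
  after event 1 (t=1: SET r = -11): {r=-11}
  after event 2 (t=7: SET q = 9): {q=9, r=-11}
  after event 3 (t=15: INC r by 5): {q=9, r=-6}
  after event 4 (t=20: INC p by 4): {p=4, q=9, r=-6}
  after event 5 (t=29: INC q by 10): {p=4, q=19, r=-6}
  after event 6 (t=33: SET r = 17): {p=4, q=19, r=17}
  after event 7 (t=42: SET r = 39): {p=4, q=19, r=39}
  after event 8 (t=50: SET r = 44): {p=4, q=19, r=44}

Answer: {p=4, q=19, r=44}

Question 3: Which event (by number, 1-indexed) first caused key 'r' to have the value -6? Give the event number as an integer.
Looking for first event where r becomes -6:
  event 1: r = -11
  event 2: r = -11
  event 3: r -11 -> -6  <-- first match

Answer: 3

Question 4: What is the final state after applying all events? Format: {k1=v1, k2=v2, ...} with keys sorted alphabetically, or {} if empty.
Answer: {p=18, q=19, r=44}

Derivation:
  after event 1 (t=1: SET r = -11): {r=-11}
  after event 2 (t=7: SET q = 9): {q=9, r=-11}
  after event 3 (t=15: INC r by 5): {q=9, r=-6}
  after event 4 (t=20: INC p by 4): {p=4, q=9, r=-6}
  after event 5 (t=29: INC q by 10): {p=4, q=19, r=-6}
  after event 6 (t=33: SET r = 17): {p=4, q=19, r=17}
  after event 7 (t=42: SET r = 39): {p=4, q=19, r=39}
  after event 8 (t=50: SET r = 44): {p=4, q=19, r=44}
  after event 9 (t=59: SET p = 18): {p=18, q=19, r=44}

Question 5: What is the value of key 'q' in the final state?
Answer: 19

Derivation:
Track key 'q' through all 9 events:
  event 1 (t=1: SET r = -11): q unchanged
  event 2 (t=7: SET q = 9): q (absent) -> 9
  event 3 (t=15: INC r by 5): q unchanged
  event 4 (t=20: INC p by 4): q unchanged
  event 5 (t=29: INC q by 10): q 9 -> 19
  event 6 (t=33: SET r = 17): q unchanged
  event 7 (t=42: SET r = 39): q unchanged
  event 8 (t=50: SET r = 44): q unchanged
  event 9 (t=59: SET p = 18): q unchanged
Final: q = 19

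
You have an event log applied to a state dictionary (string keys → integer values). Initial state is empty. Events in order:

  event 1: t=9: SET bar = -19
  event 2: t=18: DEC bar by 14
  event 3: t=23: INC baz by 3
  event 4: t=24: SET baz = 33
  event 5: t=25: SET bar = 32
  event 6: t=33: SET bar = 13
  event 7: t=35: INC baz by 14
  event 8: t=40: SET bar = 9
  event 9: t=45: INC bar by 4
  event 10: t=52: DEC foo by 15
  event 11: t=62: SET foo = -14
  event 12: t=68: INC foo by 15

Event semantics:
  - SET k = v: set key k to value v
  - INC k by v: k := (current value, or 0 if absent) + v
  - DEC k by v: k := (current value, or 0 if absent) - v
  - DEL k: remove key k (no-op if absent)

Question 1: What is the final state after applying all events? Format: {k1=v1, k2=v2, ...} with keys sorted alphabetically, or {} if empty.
  after event 1 (t=9: SET bar = -19): {bar=-19}
  after event 2 (t=18: DEC bar by 14): {bar=-33}
  after event 3 (t=23: INC baz by 3): {bar=-33, baz=3}
  after event 4 (t=24: SET baz = 33): {bar=-33, baz=33}
  after event 5 (t=25: SET bar = 32): {bar=32, baz=33}
  after event 6 (t=33: SET bar = 13): {bar=13, baz=33}
  after event 7 (t=35: INC baz by 14): {bar=13, baz=47}
  after event 8 (t=40: SET bar = 9): {bar=9, baz=47}
  after event 9 (t=45: INC bar by 4): {bar=13, baz=47}
  after event 10 (t=52: DEC foo by 15): {bar=13, baz=47, foo=-15}
  after event 11 (t=62: SET foo = -14): {bar=13, baz=47, foo=-14}
  after event 12 (t=68: INC foo by 15): {bar=13, baz=47, foo=1}

Answer: {bar=13, baz=47, foo=1}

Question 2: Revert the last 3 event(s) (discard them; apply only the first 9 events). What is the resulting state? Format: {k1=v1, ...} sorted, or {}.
Keep first 9 events (discard last 3):
  after event 1 (t=9: SET bar = -19): {bar=-19}
  after event 2 (t=18: DEC bar by 14): {bar=-33}
  after event 3 (t=23: INC baz by 3): {bar=-33, baz=3}
  after event 4 (t=24: SET baz = 33): {bar=-33, baz=33}
  after event 5 (t=25: SET bar = 32): {bar=32, baz=33}
  after event 6 (t=33: SET bar = 13): {bar=13, baz=33}
  after event 7 (t=35: INC baz by 14): {bar=13, baz=47}
  after event 8 (t=40: SET bar = 9): {bar=9, baz=47}
  after event 9 (t=45: INC bar by 4): {bar=13, baz=47}

Answer: {bar=13, baz=47}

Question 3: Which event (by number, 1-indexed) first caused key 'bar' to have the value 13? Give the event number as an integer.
Answer: 6

Derivation:
Looking for first event where bar becomes 13:
  event 1: bar = -19
  event 2: bar = -33
  event 3: bar = -33
  event 4: bar = -33
  event 5: bar = 32
  event 6: bar 32 -> 13  <-- first match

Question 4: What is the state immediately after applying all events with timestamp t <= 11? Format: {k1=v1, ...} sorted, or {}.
Apply events with t <= 11 (1 events):
  after event 1 (t=9: SET bar = -19): {bar=-19}

Answer: {bar=-19}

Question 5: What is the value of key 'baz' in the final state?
Track key 'baz' through all 12 events:
  event 1 (t=9: SET bar = -19): baz unchanged
  event 2 (t=18: DEC bar by 14): baz unchanged
  event 3 (t=23: INC baz by 3): baz (absent) -> 3
  event 4 (t=24: SET baz = 33): baz 3 -> 33
  event 5 (t=25: SET bar = 32): baz unchanged
  event 6 (t=33: SET bar = 13): baz unchanged
  event 7 (t=35: INC baz by 14): baz 33 -> 47
  event 8 (t=40: SET bar = 9): baz unchanged
  event 9 (t=45: INC bar by 4): baz unchanged
  event 10 (t=52: DEC foo by 15): baz unchanged
  event 11 (t=62: SET foo = -14): baz unchanged
  event 12 (t=68: INC foo by 15): baz unchanged
Final: baz = 47

Answer: 47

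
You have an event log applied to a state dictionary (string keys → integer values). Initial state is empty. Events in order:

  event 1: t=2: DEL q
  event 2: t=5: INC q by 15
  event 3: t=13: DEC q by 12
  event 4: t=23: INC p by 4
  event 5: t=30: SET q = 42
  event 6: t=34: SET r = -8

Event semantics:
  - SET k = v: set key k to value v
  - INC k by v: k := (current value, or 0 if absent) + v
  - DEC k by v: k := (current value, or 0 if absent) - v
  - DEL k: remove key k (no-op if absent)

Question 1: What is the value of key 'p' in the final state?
Answer: 4

Derivation:
Track key 'p' through all 6 events:
  event 1 (t=2: DEL q): p unchanged
  event 2 (t=5: INC q by 15): p unchanged
  event 3 (t=13: DEC q by 12): p unchanged
  event 4 (t=23: INC p by 4): p (absent) -> 4
  event 5 (t=30: SET q = 42): p unchanged
  event 6 (t=34: SET r = -8): p unchanged
Final: p = 4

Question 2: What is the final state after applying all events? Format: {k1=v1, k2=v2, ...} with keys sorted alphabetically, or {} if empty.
Answer: {p=4, q=42, r=-8}

Derivation:
  after event 1 (t=2: DEL q): {}
  after event 2 (t=5: INC q by 15): {q=15}
  after event 3 (t=13: DEC q by 12): {q=3}
  after event 4 (t=23: INC p by 4): {p=4, q=3}
  after event 5 (t=30: SET q = 42): {p=4, q=42}
  after event 6 (t=34: SET r = -8): {p=4, q=42, r=-8}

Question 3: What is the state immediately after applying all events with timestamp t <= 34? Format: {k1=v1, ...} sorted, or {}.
Apply events with t <= 34 (6 events):
  after event 1 (t=2: DEL q): {}
  after event 2 (t=5: INC q by 15): {q=15}
  after event 3 (t=13: DEC q by 12): {q=3}
  after event 4 (t=23: INC p by 4): {p=4, q=3}
  after event 5 (t=30: SET q = 42): {p=4, q=42}
  after event 6 (t=34: SET r = -8): {p=4, q=42, r=-8}

Answer: {p=4, q=42, r=-8}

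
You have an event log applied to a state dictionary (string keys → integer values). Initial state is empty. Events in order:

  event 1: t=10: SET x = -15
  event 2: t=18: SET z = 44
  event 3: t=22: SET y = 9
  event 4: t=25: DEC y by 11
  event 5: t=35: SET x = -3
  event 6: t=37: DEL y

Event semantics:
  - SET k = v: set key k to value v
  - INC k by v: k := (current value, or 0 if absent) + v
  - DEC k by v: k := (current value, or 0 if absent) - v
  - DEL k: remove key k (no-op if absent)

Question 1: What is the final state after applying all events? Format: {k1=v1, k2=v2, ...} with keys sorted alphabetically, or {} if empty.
  after event 1 (t=10: SET x = -15): {x=-15}
  after event 2 (t=18: SET z = 44): {x=-15, z=44}
  after event 3 (t=22: SET y = 9): {x=-15, y=9, z=44}
  after event 4 (t=25: DEC y by 11): {x=-15, y=-2, z=44}
  after event 5 (t=35: SET x = -3): {x=-3, y=-2, z=44}
  after event 6 (t=37: DEL y): {x=-3, z=44}

Answer: {x=-3, z=44}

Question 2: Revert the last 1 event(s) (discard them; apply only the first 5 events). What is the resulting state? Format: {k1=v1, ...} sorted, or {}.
Answer: {x=-3, y=-2, z=44}

Derivation:
Keep first 5 events (discard last 1):
  after event 1 (t=10: SET x = -15): {x=-15}
  after event 2 (t=18: SET z = 44): {x=-15, z=44}
  after event 3 (t=22: SET y = 9): {x=-15, y=9, z=44}
  after event 4 (t=25: DEC y by 11): {x=-15, y=-2, z=44}
  after event 5 (t=35: SET x = -3): {x=-3, y=-2, z=44}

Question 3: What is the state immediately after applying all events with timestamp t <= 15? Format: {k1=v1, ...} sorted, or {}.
Apply events with t <= 15 (1 events):
  after event 1 (t=10: SET x = -15): {x=-15}

Answer: {x=-15}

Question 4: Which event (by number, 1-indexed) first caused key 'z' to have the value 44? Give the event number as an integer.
Answer: 2

Derivation:
Looking for first event where z becomes 44:
  event 2: z (absent) -> 44  <-- first match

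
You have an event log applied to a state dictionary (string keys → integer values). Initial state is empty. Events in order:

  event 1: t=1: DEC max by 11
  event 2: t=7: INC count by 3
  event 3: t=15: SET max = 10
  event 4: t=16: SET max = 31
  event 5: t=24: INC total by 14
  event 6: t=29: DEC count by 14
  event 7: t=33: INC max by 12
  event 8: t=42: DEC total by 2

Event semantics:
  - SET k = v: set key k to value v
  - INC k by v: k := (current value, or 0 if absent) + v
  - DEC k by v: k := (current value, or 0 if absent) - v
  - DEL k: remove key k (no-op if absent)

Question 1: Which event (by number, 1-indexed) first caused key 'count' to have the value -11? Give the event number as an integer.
Looking for first event where count becomes -11:
  event 2: count = 3
  event 3: count = 3
  event 4: count = 3
  event 5: count = 3
  event 6: count 3 -> -11  <-- first match

Answer: 6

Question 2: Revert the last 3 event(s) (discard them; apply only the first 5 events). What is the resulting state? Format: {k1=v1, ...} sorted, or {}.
Keep first 5 events (discard last 3):
  after event 1 (t=1: DEC max by 11): {max=-11}
  after event 2 (t=7: INC count by 3): {count=3, max=-11}
  after event 3 (t=15: SET max = 10): {count=3, max=10}
  after event 4 (t=16: SET max = 31): {count=3, max=31}
  after event 5 (t=24: INC total by 14): {count=3, max=31, total=14}

Answer: {count=3, max=31, total=14}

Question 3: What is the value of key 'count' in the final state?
Track key 'count' through all 8 events:
  event 1 (t=1: DEC max by 11): count unchanged
  event 2 (t=7: INC count by 3): count (absent) -> 3
  event 3 (t=15: SET max = 10): count unchanged
  event 4 (t=16: SET max = 31): count unchanged
  event 5 (t=24: INC total by 14): count unchanged
  event 6 (t=29: DEC count by 14): count 3 -> -11
  event 7 (t=33: INC max by 12): count unchanged
  event 8 (t=42: DEC total by 2): count unchanged
Final: count = -11

Answer: -11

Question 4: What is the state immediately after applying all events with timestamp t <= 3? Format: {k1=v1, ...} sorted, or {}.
Apply events with t <= 3 (1 events):
  after event 1 (t=1: DEC max by 11): {max=-11}

Answer: {max=-11}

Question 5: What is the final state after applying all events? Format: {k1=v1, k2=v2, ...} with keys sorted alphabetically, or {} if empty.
Answer: {count=-11, max=43, total=12}

Derivation:
  after event 1 (t=1: DEC max by 11): {max=-11}
  after event 2 (t=7: INC count by 3): {count=3, max=-11}
  after event 3 (t=15: SET max = 10): {count=3, max=10}
  after event 4 (t=16: SET max = 31): {count=3, max=31}
  after event 5 (t=24: INC total by 14): {count=3, max=31, total=14}
  after event 6 (t=29: DEC count by 14): {count=-11, max=31, total=14}
  after event 7 (t=33: INC max by 12): {count=-11, max=43, total=14}
  after event 8 (t=42: DEC total by 2): {count=-11, max=43, total=12}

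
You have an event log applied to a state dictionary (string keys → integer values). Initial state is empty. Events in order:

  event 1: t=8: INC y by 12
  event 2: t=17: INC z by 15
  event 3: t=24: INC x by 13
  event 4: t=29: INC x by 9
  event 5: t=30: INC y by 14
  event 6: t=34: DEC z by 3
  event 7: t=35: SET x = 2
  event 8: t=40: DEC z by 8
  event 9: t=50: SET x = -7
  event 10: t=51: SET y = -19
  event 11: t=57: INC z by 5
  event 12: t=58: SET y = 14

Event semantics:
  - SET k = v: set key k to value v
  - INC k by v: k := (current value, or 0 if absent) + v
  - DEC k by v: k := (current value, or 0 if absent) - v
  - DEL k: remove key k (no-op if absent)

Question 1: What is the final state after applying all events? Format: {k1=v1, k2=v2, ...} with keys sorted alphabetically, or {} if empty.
Answer: {x=-7, y=14, z=9}

Derivation:
  after event 1 (t=8: INC y by 12): {y=12}
  after event 2 (t=17: INC z by 15): {y=12, z=15}
  after event 3 (t=24: INC x by 13): {x=13, y=12, z=15}
  after event 4 (t=29: INC x by 9): {x=22, y=12, z=15}
  after event 5 (t=30: INC y by 14): {x=22, y=26, z=15}
  after event 6 (t=34: DEC z by 3): {x=22, y=26, z=12}
  after event 7 (t=35: SET x = 2): {x=2, y=26, z=12}
  after event 8 (t=40: DEC z by 8): {x=2, y=26, z=4}
  after event 9 (t=50: SET x = -7): {x=-7, y=26, z=4}
  after event 10 (t=51: SET y = -19): {x=-7, y=-19, z=4}
  after event 11 (t=57: INC z by 5): {x=-7, y=-19, z=9}
  after event 12 (t=58: SET y = 14): {x=-7, y=14, z=9}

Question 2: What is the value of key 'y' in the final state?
Track key 'y' through all 12 events:
  event 1 (t=8: INC y by 12): y (absent) -> 12
  event 2 (t=17: INC z by 15): y unchanged
  event 3 (t=24: INC x by 13): y unchanged
  event 4 (t=29: INC x by 9): y unchanged
  event 5 (t=30: INC y by 14): y 12 -> 26
  event 6 (t=34: DEC z by 3): y unchanged
  event 7 (t=35: SET x = 2): y unchanged
  event 8 (t=40: DEC z by 8): y unchanged
  event 9 (t=50: SET x = -7): y unchanged
  event 10 (t=51: SET y = -19): y 26 -> -19
  event 11 (t=57: INC z by 5): y unchanged
  event 12 (t=58: SET y = 14): y -19 -> 14
Final: y = 14

Answer: 14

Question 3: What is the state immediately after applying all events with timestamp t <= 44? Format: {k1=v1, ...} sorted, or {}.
Apply events with t <= 44 (8 events):
  after event 1 (t=8: INC y by 12): {y=12}
  after event 2 (t=17: INC z by 15): {y=12, z=15}
  after event 3 (t=24: INC x by 13): {x=13, y=12, z=15}
  after event 4 (t=29: INC x by 9): {x=22, y=12, z=15}
  after event 5 (t=30: INC y by 14): {x=22, y=26, z=15}
  after event 6 (t=34: DEC z by 3): {x=22, y=26, z=12}
  after event 7 (t=35: SET x = 2): {x=2, y=26, z=12}
  after event 8 (t=40: DEC z by 8): {x=2, y=26, z=4}

Answer: {x=2, y=26, z=4}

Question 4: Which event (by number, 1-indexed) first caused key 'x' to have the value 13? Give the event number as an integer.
Answer: 3

Derivation:
Looking for first event where x becomes 13:
  event 3: x (absent) -> 13  <-- first match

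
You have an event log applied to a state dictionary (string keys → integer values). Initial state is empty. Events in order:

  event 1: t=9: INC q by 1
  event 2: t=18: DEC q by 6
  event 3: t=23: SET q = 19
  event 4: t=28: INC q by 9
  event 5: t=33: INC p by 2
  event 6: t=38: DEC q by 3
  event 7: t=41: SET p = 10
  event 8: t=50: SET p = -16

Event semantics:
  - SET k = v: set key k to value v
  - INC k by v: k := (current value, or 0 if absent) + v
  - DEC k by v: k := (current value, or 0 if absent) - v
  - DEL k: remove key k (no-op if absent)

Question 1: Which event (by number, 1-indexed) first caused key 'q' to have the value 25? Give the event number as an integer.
Looking for first event where q becomes 25:
  event 1: q = 1
  event 2: q = -5
  event 3: q = 19
  event 4: q = 28
  event 5: q = 28
  event 6: q 28 -> 25  <-- first match

Answer: 6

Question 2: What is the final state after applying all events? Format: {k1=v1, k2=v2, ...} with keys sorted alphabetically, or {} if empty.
Answer: {p=-16, q=25}

Derivation:
  after event 1 (t=9: INC q by 1): {q=1}
  after event 2 (t=18: DEC q by 6): {q=-5}
  after event 3 (t=23: SET q = 19): {q=19}
  after event 4 (t=28: INC q by 9): {q=28}
  after event 5 (t=33: INC p by 2): {p=2, q=28}
  after event 6 (t=38: DEC q by 3): {p=2, q=25}
  after event 7 (t=41: SET p = 10): {p=10, q=25}
  after event 8 (t=50: SET p = -16): {p=-16, q=25}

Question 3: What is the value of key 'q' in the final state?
Answer: 25

Derivation:
Track key 'q' through all 8 events:
  event 1 (t=9: INC q by 1): q (absent) -> 1
  event 2 (t=18: DEC q by 6): q 1 -> -5
  event 3 (t=23: SET q = 19): q -5 -> 19
  event 4 (t=28: INC q by 9): q 19 -> 28
  event 5 (t=33: INC p by 2): q unchanged
  event 6 (t=38: DEC q by 3): q 28 -> 25
  event 7 (t=41: SET p = 10): q unchanged
  event 8 (t=50: SET p = -16): q unchanged
Final: q = 25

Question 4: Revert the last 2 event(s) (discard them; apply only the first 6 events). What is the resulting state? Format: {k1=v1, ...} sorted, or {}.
Keep first 6 events (discard last 2):
  after event 1 (t=9: INC q by 1): {q=1}
  after event 2 (t=18: DEC q by 6): {q=-5}
  after event 3 (t=23: SET q = 19): {q=19}
  after event 4 (t=28: INC q by 9): {q=28}
  after event 5 (t=33: INC p by 2): {p=2, q=28}
  after event 6 (t=38: DEC q by 3): {p=2, q=25}

Answer: {p=2, q=25}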